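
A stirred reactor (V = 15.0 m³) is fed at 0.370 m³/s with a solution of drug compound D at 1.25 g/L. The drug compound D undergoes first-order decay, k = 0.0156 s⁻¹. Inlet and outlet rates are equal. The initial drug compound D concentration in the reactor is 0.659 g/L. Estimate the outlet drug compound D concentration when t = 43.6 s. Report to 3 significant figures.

Accumulation = in − out − consumed: V dC/dt = Q C_in − Q C − k V C.
This is linear with rate a = Q/V + k = 0.040267 s⁻¹.
C_ss = Q C_in/(Q + kV) = 0.76573 g/L; C(t) = C_ss + (C₀ − C_ss) e^(−a t).
C(43.6) = 0.76573 + (-0.10673)·e^(−0.040267·43.6) = 0.76573 + (-0.10673)·0.17280 = 0.74729 g/L.

0.747 g/L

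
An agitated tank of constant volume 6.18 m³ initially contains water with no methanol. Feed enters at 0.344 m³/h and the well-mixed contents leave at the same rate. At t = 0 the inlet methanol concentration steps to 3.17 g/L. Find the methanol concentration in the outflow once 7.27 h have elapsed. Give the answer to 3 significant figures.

Species balance on the tank: V dC/dt = Q(C_in − C).
Time constant τ = V/Q = 6.18/0.344 = 17.965 h.
Solution: C(t) = C_in + (C₀ − C_in) e^(−t/τ).
C(7.27) = 3.17 + (0 − 3.17)·e^(−7.27/17.965) = 3.17 + (-3.1700)·0.66719 = 1.0550 g/L.

1.05 g/L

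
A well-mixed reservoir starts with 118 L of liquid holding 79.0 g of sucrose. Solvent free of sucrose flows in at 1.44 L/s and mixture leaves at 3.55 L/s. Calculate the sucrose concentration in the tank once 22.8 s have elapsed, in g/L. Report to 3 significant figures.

Total volume: dV/dt = Q_in − Q_out = -2.1100 L/s, so V(t) = 118 − 2.1100 t and V(22.8) = 69.892 L.
Species balance (pure solvent in): dm/dt = −Q_out · m/V(t).
dm/m = −Q_out dt/(V₀ − 2.1100 t); integrating gives ln(m/m₀) = −(Q_out/(Q_in−Q_out)) ln(V/V₀).
m = m₀ (V₀/V)^(Q_out/(Q_in−Q_out)) = 79.0 × (118/69.892)^(-1.6825) = 32.730 g.
C = m/V = 32.730/69.892 = 0.46829 g/L.

0.468 g/L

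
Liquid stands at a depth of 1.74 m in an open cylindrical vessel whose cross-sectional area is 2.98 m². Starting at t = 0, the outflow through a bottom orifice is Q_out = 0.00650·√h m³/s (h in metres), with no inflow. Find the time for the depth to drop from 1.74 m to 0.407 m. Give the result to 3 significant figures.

Unsteady balance on liquid volume: A dh/dt = −0.00650 √h.
Separate and integrate: 2(√h − √h₀) = −(0.00650/A) t.
t = 2A(√h₀ − √h)/0.00650 = 2·2.98·(√1.74 − √0.407)/0.00650
  = 5.9600 × (1.3191 − 0.63797) / 0.00650 = 624.54 s.

625 s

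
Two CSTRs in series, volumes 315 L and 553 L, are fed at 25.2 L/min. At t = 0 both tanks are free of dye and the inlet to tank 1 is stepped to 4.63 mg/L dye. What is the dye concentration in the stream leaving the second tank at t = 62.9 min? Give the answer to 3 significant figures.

4.06 mg/L

Species balance on tank i: dCᵢ/dt = (Cᵢ₋₁ − Cᵢ)/τᵢ with τᵢ = Vᵢ/Q.
τ₁ = 315/25.2 = 12.500 min; τ₂ = 553/25.2 = 21.944 min.
Solving the cascade with C₁(0)=C₂(0)=0 gives C₂(t) = C_in[1 − (τ₁ e^(−t/τ₁) − τ₂ e^(−t/τ₂))/(τ₁ − τ₂)].
At t = 62.9: e^(−t/τ₁) = 0.0065257, e^(−t/τ₂) = 0.056907.
C₂ = 4.63·[1 − (12.500·0.0065257 − 21.944·0.056907)/(-9.4444)] = 4.63·0.87641 = 4.0578 mg/L.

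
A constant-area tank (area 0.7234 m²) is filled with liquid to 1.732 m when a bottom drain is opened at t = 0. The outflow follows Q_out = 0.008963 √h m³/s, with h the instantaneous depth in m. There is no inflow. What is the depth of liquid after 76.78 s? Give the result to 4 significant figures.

A dh/dt = −Q_out = −0.008963 √h.
∫ h^(−1/2) dh = −(0.008963/A) ∫ dt, giving 2√h = 2√h₀ − (0.008963/A) t.
√h = √1.732 − 0.008963·76.78/(2·0.7234) = 1.31605 − 0.475656 = 0.840399.
h = 0.840399² = 0.706270 m.

0.7063 m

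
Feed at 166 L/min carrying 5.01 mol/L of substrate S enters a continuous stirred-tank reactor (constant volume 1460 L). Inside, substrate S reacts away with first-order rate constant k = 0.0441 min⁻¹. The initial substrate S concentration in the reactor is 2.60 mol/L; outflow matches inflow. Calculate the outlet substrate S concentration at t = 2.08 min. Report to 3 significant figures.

2.88 mol/L

V dC/dt = Q(C_in − C) − k V C.
This is linear with rate a = Q/V + k = 0.15780 min⁻¹.
C_ss = Q C_in/(Q + kV) = 3.6099 mol/L; C(t) = C_ss + (C₀ − C_ss) e^(−a t).
C(2.08) = 3.6099 + (-1.0099)·e^(−0.15780·2.08) = 3.6099 + (-1.0099)·0.72020 = 2.8826 mol/L.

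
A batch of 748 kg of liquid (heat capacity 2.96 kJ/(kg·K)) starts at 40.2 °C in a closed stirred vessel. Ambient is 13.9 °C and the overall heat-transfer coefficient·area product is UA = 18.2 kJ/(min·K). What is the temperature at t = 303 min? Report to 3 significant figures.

16.1 °C

Lumped-capacitance energy balance: M c_p dT/dt = UA(T_amb − T).
dT/dt = (T_ss − T)/τ with T_ss = T_amb = 13.900 °C, τ = M c_p/UA = 748·2.96/18.2 = 121.65 min.
Integrating: T(t) = T_ss + (T₀ − T_ss) e^(−t/τ).
T(303) = 13.900 + (26.300)·0.082852 = 16.079 °C.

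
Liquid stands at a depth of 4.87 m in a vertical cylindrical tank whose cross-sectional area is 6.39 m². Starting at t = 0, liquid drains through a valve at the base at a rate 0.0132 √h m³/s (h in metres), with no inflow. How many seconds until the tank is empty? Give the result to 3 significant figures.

Volume balance on the tank: A dh/dt = −0.0132 √h.
This is separable: 2 d(√h)/dt = −0.0132/A, so √h = √h₀ − (0.0132/(2A)) t.
Set h = 0: 2√h₀ = (0.0132/A) t_empty ⇒ t_empty = 2A√h₀/0.0132.
t_empty = 2·6.39·√4.87/0.0132 = 12.780·2.2068/0.0132 = 2136.6 s.

2140 s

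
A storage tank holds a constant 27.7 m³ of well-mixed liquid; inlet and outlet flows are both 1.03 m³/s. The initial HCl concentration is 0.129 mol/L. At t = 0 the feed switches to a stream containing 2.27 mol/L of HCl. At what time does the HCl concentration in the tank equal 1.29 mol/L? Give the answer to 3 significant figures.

21.0 s

Accumulation = in − out for the solute gives V dC/dt = Q(C_in − C), so τ = V/Q = 26.893 s.
C(t) = C_in + (C₀ − C_in) e^(−t/τ). Set C = 1.29 and solve for t:
e^(−t/τ) = (C − C_in)/(C₀ − C_in) = (1.29 − 2.27)/(0.129 − 2.27) = 0.45773
t = −τ ln(…) = 26.893 × 0.78148 = 21.016 s.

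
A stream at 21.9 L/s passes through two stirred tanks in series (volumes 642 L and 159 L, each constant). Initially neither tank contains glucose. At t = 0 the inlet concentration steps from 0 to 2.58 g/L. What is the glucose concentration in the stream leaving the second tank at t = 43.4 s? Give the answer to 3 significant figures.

Time constants: τᵢ = Vᵢ/Q for each well-mixed tank.
τ₁ = 642/21.9 = 29.315 s; τ₂ = 159/21.9 = 7.2603 s.
Tank 1: C₁ = C_in(1 − e^(−t/τ₁)). Tank 2 (τ₁ ≠ τ₂): C₂ = C_in[1 − (τ₁ e^(−t/τ₁) − τ₂ e^(−t/τ₂))/(τ₁ − τ₂)].
At t = 43.4: e^(−t/τ₁) = 0.22753, e^(−t/τ₂) = 0.0025346.
C₂ = 2.58·[1 − (29.315·0.22753 − 7.2603·0.0025346)/(22.055)] = 2.58·0.69840 = 1.8019 g/L.

1.80 g/L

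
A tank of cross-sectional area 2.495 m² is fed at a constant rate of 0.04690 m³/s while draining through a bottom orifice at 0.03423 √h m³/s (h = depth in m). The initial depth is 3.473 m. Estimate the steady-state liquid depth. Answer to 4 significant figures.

Unsteady balance on liquid volume: A dh/dt = Q_in − 0.03423 √h. At steady state dh/dt = 0:
Q_in = 0.03423 √h_ss ⇒ √h_ss = 0.04690/0.03423 = 1.37014.
h_ss = 1.37014² = 1.87729 m. (Since h₀ = 3.473 m > h_ss, the level will fall toward this value.)

1.877 m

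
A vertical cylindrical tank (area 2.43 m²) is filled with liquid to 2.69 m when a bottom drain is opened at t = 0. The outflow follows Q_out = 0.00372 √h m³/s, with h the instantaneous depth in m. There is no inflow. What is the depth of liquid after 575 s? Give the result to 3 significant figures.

1.44 m

Unsteady balance on liquid volume: A dh/dt = −0.00372 √h.
∫ h^(−1/2) dh = −(0.00372/A) ∫ dt, giving 2√h = 2√h₀ − (0.00372/A) t.
√h = √2.69 − 0.00372·575/(2·2.43) = 1.6401 − 0.44012 = 1.2000.
h = 1.2000² = 1.4400 m.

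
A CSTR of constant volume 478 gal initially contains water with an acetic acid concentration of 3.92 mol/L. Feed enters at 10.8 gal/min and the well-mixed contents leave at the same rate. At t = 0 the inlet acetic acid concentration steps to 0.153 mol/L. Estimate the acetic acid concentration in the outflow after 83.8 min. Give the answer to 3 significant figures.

Transient balance on the dissolved component: V dC/dt = Q(C_in − C).
So dC/dt = (C_in − C)/τ with τ = V/Q = 478/10.8 = 44.259 min.
Integrating: C(t) = C_in + (C₀ − C_in) e^(−t/τ).
C(83.8) = 0.153 + (3.92 − 0.153)·e^(−83.8/44.259) = 0.153 + (3.7670)·0.15056 = 0.72016 mol/L.

0.720 mol/L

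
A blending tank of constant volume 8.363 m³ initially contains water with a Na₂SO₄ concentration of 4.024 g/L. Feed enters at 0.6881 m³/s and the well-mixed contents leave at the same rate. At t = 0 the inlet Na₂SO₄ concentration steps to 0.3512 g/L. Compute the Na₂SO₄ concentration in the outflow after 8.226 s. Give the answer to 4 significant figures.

2.218 g/L

Accumulation = in − out for the solute gives V dC/dt = Q(C_in − C).
Rewrite as dC/dt + C/τ = C_in/τ, τ = V/Q = 12.1538 s.
Integrating: C(t) = C_in + (C₀ − C_in) e^(−t/τ).
C(8.226) = 0.3512 + (4.024 − 0.3512)·e^(−8.226/12.1538) = 0.3512 + (3.67280)·0.508227 = 2.21781 g/L.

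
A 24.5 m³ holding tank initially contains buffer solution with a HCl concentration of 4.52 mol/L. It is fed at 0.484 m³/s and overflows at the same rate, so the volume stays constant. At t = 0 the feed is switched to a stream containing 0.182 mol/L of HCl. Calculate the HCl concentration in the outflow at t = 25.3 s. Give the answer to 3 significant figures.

Unsteady species balance (constant V, well mixed): V dC/dt = Q(C_in − C).
So dC/dt = (C_in − C)/τ with τ = V/Q = 24.5/0.484 = 50.620 s.
This is linear first-order; C(t) = C_in + (C₀ − C_in) e^(−t/τ).
C(25.3) = 0.182 + (4.52 − 0.182)·e^(−25.3/50.620) = 0.182 + (4.3380)·0.60665 = 2.8136 mol/L.

2.81 mol/L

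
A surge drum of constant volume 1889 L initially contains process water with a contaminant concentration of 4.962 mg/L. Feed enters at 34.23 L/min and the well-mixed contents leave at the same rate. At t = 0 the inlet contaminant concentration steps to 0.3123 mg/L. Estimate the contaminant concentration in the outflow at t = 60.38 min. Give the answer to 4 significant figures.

Species balance on the tank: V dC/dt = Q(C_in − C).
So dC/dt = (C_in − C)/τ with τ = V/Q = 1889/34.23 = 55.1855 min.
Solution: C(t) = C_in + (C₀ − C_in) e^(−t/τ).
C(60.38) = 0.3123 + (4.962 − 0.3123)·e^(−60.38/55.1855) = 0.3123 + (4.64970)·0.334832 = 1.86917 mg/L.

1.869 mg/L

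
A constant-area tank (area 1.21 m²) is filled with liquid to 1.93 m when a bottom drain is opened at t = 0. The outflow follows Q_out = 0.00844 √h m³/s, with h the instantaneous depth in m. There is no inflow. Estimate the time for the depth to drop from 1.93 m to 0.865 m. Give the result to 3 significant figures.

With no inflow, A dh/dt = −0.00844 √h.
∫ h^(−1/2) dh = −(0.00844/A) ∫ dt, giving 2√h = 2√h₀ − (0.00844/A) t.
t = 2A(√h₀ − √h)/0.00844 = 2·1.21·(√1.93 − √0.865)/0.00844
  = 2.4200 × (1.3892 − 0.93005) / 0.00844 = 131.66 s.

132 s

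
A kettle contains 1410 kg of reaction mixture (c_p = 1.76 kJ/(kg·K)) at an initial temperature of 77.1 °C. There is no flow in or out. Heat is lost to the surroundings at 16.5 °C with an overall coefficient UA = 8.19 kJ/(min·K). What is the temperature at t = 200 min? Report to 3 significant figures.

Lumped-capacitance energy balance: M c_p dT/dt = UA(T_amb − T).
dT/dt = (T_ss − T)/τ with T_ss = T_amb = 16.500 °C, τ = M c_p/UA = 1410·1.76/8.19 = 303.00 min.
This is linear first-order; T(t) = T_ss + (T₀ − T_ss) e^(−t/τ).
T(200) = 16.500 + (60.600)·0.51682 = 47.819 °C.

47.8 °C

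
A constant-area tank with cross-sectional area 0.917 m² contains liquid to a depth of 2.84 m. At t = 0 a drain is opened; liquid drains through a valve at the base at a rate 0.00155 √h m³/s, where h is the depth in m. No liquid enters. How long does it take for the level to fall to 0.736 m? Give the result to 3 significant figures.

979 s

A dh/dt = −Q_out = −0.00155 √h.
∫ h^(−1/2) dh = −(0.00155/A) ∫ dt, giving 2√h = 2√h₀ − (0.00155/A) t.
t = 2A(√h₀ − √h)/0.00155 = 2·0.917·(√2.84 − √0.736)/0.00155
  = 1.8340 × (1.6852 − 0.85790) / 0.00155 = 978.91 s.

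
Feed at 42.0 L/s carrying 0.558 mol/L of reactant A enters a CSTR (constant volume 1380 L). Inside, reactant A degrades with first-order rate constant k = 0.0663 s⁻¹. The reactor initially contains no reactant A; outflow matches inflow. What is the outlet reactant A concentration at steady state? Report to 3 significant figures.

Species balance: V dC/dt = Q C_in − Q C − k V C.
At steady state: 0 = Q C_in − (Q + kV) C_ss, so C_ss = Q C_in/(Q + kV).
C_ss = 42.0·0.558/(42.0 + 0.0663·1380) = 23.436/133.49 = 0.17556 mol/L.

0.176 mol/L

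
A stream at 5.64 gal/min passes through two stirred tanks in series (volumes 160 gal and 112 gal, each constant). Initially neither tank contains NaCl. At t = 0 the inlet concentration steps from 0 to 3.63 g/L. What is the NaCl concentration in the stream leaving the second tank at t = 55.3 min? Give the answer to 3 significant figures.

2.43 g/L

Each tank obeys Vᵢ dCᵢ/dt = Q(Cᵢ₋₁ − Cᵢ), so τᵢ = Vᵢ/Q.
τ₁ = 160/5.64 = 28.369 min; τ₂ = 112/5.64 = 19.858 min.
Tank 1: C₁ = C_in(1 − e^(−t/τ₁)). Tank 2 (τ₁ ≠ τ₂): C₂ = C_in[1 − (τ₁ e^(−t/τ₁) − τ₂ e^(−t/τ₂))/(τ₁ − τ₂)].
At t = 55.3: e^(−t/τ₁) = 0.14237, e^(−t/τ₂) = 0.061745.
C₂ = 3.63·[1 − (28.369·0.14237 − 19.858·0.061745)/(8.5106)] = 3.63·0.66950 = 2.4303 g/L.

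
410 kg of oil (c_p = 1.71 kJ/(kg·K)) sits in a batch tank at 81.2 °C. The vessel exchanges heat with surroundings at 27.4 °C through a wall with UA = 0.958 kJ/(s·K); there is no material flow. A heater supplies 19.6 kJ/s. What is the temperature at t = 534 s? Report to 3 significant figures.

63.9 °C

M c_p dT/dt = −UA(T − T_amb) + Q̇.
dT/dt = (T_ss − T)/τ with T_ss = T_amb + Q̇/UA = 27.4 + 19.6/0.958 = 47.859 °C, τ = M c_p/UA = 410·1.71/0.958 = 731.84 s.
Solution: T(t) = T_ss + (T₀ − T_ss) e^(−t/τ).
T(534) = 47.859 + (33.341)·0.48207 = 63.932 °C.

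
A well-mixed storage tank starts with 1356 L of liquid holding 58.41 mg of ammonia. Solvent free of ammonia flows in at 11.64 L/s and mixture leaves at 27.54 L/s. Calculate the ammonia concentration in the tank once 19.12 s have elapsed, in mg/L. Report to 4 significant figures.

0.03577 mg/L

Let m(t) be the amount of ammonia. Volume: V(t) = V₀ + (Q_in − Q_out) t = 1356 − 15.9000 t; V(19.12) = 1051.99 L.
Species balance (pure solvent in): dm/dt = −Q_out · m/V(t).
Separate: dm/m = −Q_out dt/V(t) ⇒ ln(m/m₀) = −(Q_out/(Q_in−Q_out)) ln(V/V₀).
m = m₀ (V₀/V)^(Q_out/(Q_in−Q_out)) = 58.41 × (1356/1051.99)^(-1.73208) = 37.6297 mg.
C = m/V = 37.6297/1051.99 = 0.0357699 mg/L.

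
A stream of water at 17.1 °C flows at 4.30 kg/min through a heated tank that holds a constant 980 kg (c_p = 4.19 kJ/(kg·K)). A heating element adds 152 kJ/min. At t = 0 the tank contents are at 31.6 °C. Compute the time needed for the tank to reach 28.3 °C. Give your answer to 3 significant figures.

179 min

Heat balance on the well-mixed liquid: M c_p dT/dt = ṁ c_p (T_in − T) + 152.
τ = M/ṁ = 227.91 min; T_ss = T_in + Q̇/(ṁ c_p) = 25.536 °C.
T(t) = T_ss + (T₀ − T_ss) e^(−t/τ). Set T = 28.3:
e^(−t/τ) = (28.3 − 25.536)/(31.6 − 25.536) = 0.45576
t = −227.91 · ln(0.45576) = 179.09 min.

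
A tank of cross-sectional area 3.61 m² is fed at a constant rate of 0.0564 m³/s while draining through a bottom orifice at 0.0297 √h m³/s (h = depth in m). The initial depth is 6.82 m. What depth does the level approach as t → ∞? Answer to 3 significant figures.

Level balance: A dh/dt = 0.0564 − 0.0297 √h. Setting dh/dt = 0:
Q_in = 0.0297 √h_ss ⇒ √h_ss = 0.0564/0.0297 = 1.8990.
h_ss = 1.8990² = 3.6062 m. (Since h₀ = 6.82 m > h_ss, the level will fall toward this value.)

3.61 m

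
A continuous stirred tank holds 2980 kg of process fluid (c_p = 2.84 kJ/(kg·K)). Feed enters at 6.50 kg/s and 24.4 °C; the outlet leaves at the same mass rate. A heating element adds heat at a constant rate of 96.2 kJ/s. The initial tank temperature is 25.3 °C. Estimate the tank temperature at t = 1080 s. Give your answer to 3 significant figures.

29.2 °C

Energy balance: M c_p dT/dt = ṁ c_p (T_in − T) + 96.2.
Rearrange: dT/dt = (T_ss − T)/τ with τ = M/ṁ = 458.46 s and T_ss = T_in + Q̇/(ṁ c_p) = 29.611 °C.
Solution: T(t) = T_ss + (T₀ − T_ss) e^(−t/τ).
T(1080) = 29.611 + (-4.3113)·e^(−1080/458.46) = 29.611 + (-4.3113)·0.094827 = 29.202 °C.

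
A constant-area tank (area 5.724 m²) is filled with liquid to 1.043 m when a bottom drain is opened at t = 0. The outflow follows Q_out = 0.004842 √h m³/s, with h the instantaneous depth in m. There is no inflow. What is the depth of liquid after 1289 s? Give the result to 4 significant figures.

With no inflow, A dh/dt = −0.004842 √h.
Separate and integrate: 2(√h − √h₀) = −(0.004842/A) t.
√h = √1.043 − 0.004842·1289/(2·5.724) = 1.02127 − 0.545190 = 0.476083.
h = 0.476083² = 0.226655 m.

0.2267 m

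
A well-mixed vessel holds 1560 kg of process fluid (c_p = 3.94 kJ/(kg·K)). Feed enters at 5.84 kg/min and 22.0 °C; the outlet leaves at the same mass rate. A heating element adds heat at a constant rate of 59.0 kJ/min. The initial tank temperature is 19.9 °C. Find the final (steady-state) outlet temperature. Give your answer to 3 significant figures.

24.6 °C

M c_p dT/dt = ṁ c_p (T_in − T) + Q̇.
At steady state dT/dt = 0 ⇒ T_ss = T_in + Q̇/(ṁ c_p) = 22.0 + 59.0/(5.84·3.94) = 24.564 °C.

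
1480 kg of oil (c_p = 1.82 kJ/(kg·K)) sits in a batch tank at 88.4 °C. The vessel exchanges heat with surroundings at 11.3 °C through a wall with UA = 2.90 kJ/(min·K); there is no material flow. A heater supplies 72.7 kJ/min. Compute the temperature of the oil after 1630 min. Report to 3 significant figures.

45.4 °C

M c_p dT/dt = −UA(T − T_amb) + Q̇.
dT/dt = (T_ss − T)/τ with T_ss = T_amb + Q̇/UA = 11.3 + 72.7/2.90 = 36.369 °C, τ = M c_p/UA = 1480·1.82/2.90 = 928.83 min.
Solution: T(t) = T_ss + (T₀ − T_ss) e^(−t/τ).
T(1630) = 36.369 + (52.031)·0.17292 = 45.366 °C.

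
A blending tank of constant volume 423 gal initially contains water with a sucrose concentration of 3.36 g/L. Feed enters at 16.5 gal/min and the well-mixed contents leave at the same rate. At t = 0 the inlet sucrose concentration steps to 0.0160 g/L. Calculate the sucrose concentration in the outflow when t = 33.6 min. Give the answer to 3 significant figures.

0.918 g/L

Accumulation = in − out for the solute gives V dC/dt = Q(C_in − C).
So dC/dt = (C_in − C)/τ with τ = V/Q = 423/16.5 = 25.636 min.
Solution: C(t) = C_in + (C₀ − C_in) e^(−t/τ).
C(33.6) = 0.0160 + (3.36 − 0.0160)·e^(−33.6/25.636) = 0.0160 + (3.3440)·0.26965 = 0.91770 g/L.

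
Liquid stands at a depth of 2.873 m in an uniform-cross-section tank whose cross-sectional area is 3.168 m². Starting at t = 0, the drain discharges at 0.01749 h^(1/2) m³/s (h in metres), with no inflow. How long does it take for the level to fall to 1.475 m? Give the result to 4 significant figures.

A dh/dt = −Q_out = −0.01749 √h.
This is separable: 2 d(√h)/dt = −0.01749/A, so √h = √h₀ − (0.01749/(2A)) t.
t = 2A(√h₀ − √h)/0.01749 = 2·3.168·(√2.873 − √1.475)/0.01749
  = 6.33600 × (1.69499 − 1.21450) / 0.01749 = 174.067 s.

174.1 s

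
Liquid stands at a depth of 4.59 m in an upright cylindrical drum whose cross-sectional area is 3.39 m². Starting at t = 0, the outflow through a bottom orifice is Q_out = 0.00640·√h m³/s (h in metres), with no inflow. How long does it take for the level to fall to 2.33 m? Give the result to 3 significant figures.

With no inflow, A dh/dt = −0.00640 √h.
This is separable: 2 d(√h)/dt = −0.00640/A, so √h = √h₀ − (0.00640/(2A)) t.
t = 2A(√h₀ − √h)/0.00640 = 2·3.39·(√4.59 − √2.33)/0.00640
  = 6.7800 × (2.1424 − 1.5264) / 0.00640 = 652.57 s.

653 s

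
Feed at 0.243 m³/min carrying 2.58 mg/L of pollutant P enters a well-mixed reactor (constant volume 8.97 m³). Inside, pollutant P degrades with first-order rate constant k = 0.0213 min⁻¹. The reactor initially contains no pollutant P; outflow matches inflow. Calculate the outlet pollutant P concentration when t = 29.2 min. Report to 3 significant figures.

1.09 mg/L

V dC/dt = Q(C_in − C) − k V C.
This is linear with rate a = Q/V + k = 0.048390 min⁻¹.
C_ss = Q C_in/(Q + kV) = 1.4444 mg/L; C(t) = C_ss + (C₀ − C_ss) e^(−a t).
C(29.2) = 1.4444 + (-1.4444)·e^(−0.048390·29.2) = 1.4444 + (-1.4444)·0.24341 = 1.0928 mg/L.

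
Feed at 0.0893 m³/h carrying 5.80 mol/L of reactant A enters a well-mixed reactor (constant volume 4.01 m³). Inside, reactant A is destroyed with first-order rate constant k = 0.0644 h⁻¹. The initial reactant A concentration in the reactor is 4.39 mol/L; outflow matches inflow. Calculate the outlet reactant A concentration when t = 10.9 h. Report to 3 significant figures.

V dC/dt = Q(C_in − C) − k V C.
This is linear with rate a = Q/V + k = 0.086669 h⁻¹.
C_ss = Q C_in/(Q + kV) = 1.4903 mol/L; C(t) = C_ss + (C₀ − C_ss) e^(−a t).
C(10.9) = 1.4903 + (2.8997)·e^(−0.086669·10.9) = 1.4903 + (2.8997)·0.38880 = 2.6177 mol/L.

2.62 mol/L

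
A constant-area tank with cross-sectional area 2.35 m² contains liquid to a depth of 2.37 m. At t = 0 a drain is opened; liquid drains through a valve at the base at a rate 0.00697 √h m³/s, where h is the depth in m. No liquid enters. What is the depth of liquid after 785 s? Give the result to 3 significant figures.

0.141 m

A dh/dt = −Q_out = −0.00697 √h.
This is separable: 2 d(√h)/dt = −0.00697/A, so √h = √h₀ − (0.00697/(2A)) t.
√h = √2.37 − 0.00697·785/(2·2.35) = 1.5395 − 1.1641 = 0.37534.
h = 0.37534² = 0.14088 m.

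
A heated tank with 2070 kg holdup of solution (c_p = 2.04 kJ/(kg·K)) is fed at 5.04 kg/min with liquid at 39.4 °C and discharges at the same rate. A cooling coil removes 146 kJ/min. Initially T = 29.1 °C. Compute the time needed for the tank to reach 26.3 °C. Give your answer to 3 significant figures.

520 min

M c_p dT/dt = ṁ c_p (T_in − T) − Q̇.
τ = M/ṁ = 410.71 min; T_ss = T_in − Q̇/(ṁ c_p) = 25.200 °C.
T(t) = T_ss + (T₀ − T_ss) e^(−t/τ). Set T = 26.3:
e^(−t/τ) = (26.3 − 25.200)/(29.1 − 25.200) = 0.28207
t = −410.71 · ln(0.28207) = 519.79 min.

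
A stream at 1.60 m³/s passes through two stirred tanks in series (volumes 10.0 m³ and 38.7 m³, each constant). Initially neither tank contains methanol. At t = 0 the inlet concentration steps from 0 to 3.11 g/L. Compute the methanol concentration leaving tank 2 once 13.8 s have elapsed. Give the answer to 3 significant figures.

Each tank obeys Vᵢ dCᵢ/dt = Q(Cᵢ₋₁ − Cᵢ), so τᵢ = Vᵢ/Q.
τ₁ = 10.0/1.60 = 6.2500 s; τ₂ = 38.7/1.60 = 24.188 s.
Tank 1: C₁ = C_in(1 − e^(−t/τ₁)). Tank 2 (τ₁ ≠ τ₂): C₂ = C_in[1 − (τ₁ e^(−t/τ₁) − τ₂ e^(−t/τ₂))/(τ₁ − τ₂)].
At t = 13.8: e^(−t/τ₁) = 0.10992, e^(−t/τ₂) = 0.56522.
C₂ = 3.11·[1 − (6.2500·0.10992 − 24.188·0.56522)/(-17.938)] = 3.11·0.27614 = 0.85880 g/L.

0.859 g/L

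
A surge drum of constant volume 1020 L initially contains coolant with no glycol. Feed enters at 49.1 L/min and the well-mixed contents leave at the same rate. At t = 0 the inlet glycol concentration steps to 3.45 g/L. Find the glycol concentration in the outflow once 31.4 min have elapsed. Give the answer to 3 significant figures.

2.69 g/L

Transient balance on the dissolved component: V dC/dt = Q(C_in − C).
So dC/dt = (C_in − C)/τ with τ = V/Q = 1020/49.1 = 20.774 min.
Solution: C(t) = C_in + (C₀ − C_in) e^(−t/τ).
C(31.4) = 3.45 + (0 − 3.45)·e^(−31.4/20.774) = 3.45 + (-3.4500)·0.22058 = 2.6890 g/L.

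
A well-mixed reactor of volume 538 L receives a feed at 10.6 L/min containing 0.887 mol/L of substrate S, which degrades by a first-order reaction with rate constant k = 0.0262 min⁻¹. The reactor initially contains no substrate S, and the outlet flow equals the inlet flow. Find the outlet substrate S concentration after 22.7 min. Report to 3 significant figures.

0.246 mol/L

Species balance: V dC/dt = Q C_in − Q C − k V C.
dC/dt = (Q/V) C_in − (Q/V + k) C; effective rate a = Q/V + k = 0.019703 + 0.0262 = 0.045903 min⁻¹.
C_ss = Q C_in/(Q + kV) = 0.38072 mol/L; C(t) = C_ss + (C₀ − C_ss) e^(−a t).
C(22.7) = 0.38072 + (-0.38072)·e^(−0.045903·22.7) = 0.38072 + (-0.38072)·0.35275 = 0.24642 mol/L.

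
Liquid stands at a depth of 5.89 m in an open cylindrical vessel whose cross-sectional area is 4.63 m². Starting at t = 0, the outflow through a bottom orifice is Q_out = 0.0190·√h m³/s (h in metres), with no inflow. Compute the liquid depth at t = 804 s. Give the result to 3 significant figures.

With no inflow, A dh/dt = −0.0190 √h.
∫ h^(−1/2) dh = −(0.0190/A) ∫ dt, giving 2√h = 2√h₀ − (0.0190/A) t.
√h = √5.89 − 0.0190·804/(2·4.63) = 2.4269 − 1.6497 = 0.77726.
h = 0.77726² = 0.60413 m.

0.604 m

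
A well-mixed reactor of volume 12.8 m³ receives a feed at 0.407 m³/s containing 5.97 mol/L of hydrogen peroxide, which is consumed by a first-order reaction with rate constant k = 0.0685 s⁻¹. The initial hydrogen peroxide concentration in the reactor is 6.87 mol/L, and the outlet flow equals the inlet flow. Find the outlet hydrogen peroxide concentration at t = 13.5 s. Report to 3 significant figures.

3.18 mol/L

Species balance: V dC/dt = Q C_in − Q C − k V C.
dC/dt = (Q/V) C_in − (Q/V + k) C; effective rate a = Q/V + k = 0.031797 + 0.0685 = 0.10030 s⁻¹.
C_ss = Q C_in/(Q + kV) = 1.8927 mol/L; C(t) = C_ss + (C₀ − C_ss) e^(−a t).
C(13.5) = 1.8927 + (4.9773)·e^(−0.10030·13.5) = 1.8927 + (4.9773)·0.25820 = 3.1778 mol/L.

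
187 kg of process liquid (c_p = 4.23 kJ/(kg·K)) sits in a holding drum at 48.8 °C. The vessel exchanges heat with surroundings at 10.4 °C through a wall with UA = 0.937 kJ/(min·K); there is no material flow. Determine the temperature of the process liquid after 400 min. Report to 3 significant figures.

M c_p dT/dt = −UA(T − T_amb).
dT/dt = (T_ss − T)/τ with T_ss = T_amb = 10.400 °C, τ = M c_p/UA = 187·4.23/0.937 = 844.19 min.
This is linear first-order; T(t) = T_ss + (T₀ − T_ss) e^(−t/τ).
T(400) = 10.400 + (38.400)·0.62262 = 34.308 °C.

34.3 °C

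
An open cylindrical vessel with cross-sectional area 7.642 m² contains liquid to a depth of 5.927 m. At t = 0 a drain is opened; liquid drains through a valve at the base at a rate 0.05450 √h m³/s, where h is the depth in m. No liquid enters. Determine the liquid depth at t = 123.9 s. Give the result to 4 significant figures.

3.971 m

With no inflow, A dh/dt = −0.05450 √h.
This is separable: 2 d(√h)/dt = −0.05450/A, so √h = √h₀ − (0.05450/(2A)) t.
√h = √5.927 − 0.05450·123.9/(2·7.642) = 2.43454 − 0.441805 = 1.99274.
h = 1.99274² = 3.97100 m.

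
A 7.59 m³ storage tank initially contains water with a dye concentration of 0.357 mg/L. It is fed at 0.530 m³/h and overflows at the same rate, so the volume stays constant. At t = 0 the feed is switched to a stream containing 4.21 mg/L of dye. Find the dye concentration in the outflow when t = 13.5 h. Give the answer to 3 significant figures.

2.71 mg/L

Mass balance on the solute (V constant): V dC/dt = Q(C_in − C).
So dC/dt = (C_in − C)/τ with τ = V/Q = 7.59/0.530 = 14.321 h.
C approaches C_in exponentially: C(t) = C_in + (C₀ − C_in) e^(−t/τ).
C(13.5) = 4.21 + (0.357 − 4.21)·e^(−13.5/14.321) = 4.21 + (-3.8530)·0.38958 = 2.7090 mg/L.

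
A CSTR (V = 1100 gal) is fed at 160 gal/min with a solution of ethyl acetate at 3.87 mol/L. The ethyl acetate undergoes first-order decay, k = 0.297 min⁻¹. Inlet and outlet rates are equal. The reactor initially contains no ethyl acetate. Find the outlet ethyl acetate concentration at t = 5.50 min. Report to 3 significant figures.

Accumulation = in − out − consumed: V dC/dt = Q C_in − Q C − k V C.
dC/dt = (Q/V) C_in − (Q/V + k) C; effective rate a = Q/V + k = 0.14545 + 0.297 = 0.44245 min⁻¹.
C_ss = Q C_in/(Q + kV) = 1.2722 mol/L; C(t) = C_ss + (C₀ − C_ss) e^(−a t).
C(5.50) = 1.2722 + (-1.2722)·e^(−0.44245·5.50) = 1.2722 + (-1.2722)·0.087729 = 1.1606 mol/L.

1.16 mol/L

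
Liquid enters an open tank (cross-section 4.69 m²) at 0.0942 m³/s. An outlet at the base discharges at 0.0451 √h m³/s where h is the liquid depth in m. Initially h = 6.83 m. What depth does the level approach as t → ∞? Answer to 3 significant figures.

4.36 m

Accumulation of liquid (constant cross-section A): A dh/dt = Q_in − 0.0451 √h. At steady state dh/dt = 0:
Q_in = 0.0451 √h_ss ⇒ √h_ss = 0.0942/0.0451 = 2.0887.
h_ss = 2.0887² = 4.3626 m. (Since h₀ = 6.83 m > h_ss, the level will fall toward this value.)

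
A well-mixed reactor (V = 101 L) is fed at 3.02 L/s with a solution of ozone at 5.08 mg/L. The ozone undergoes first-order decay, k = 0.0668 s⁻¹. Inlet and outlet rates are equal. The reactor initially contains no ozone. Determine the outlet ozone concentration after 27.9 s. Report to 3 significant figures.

1.47 mg/L

Accumulation = in − out − consumed: V dC/dt = Q C_in − Q C − k V C.
This is linear with rate a = Q/V + k = 0.096701 s⁻¹.
C_ss = Q C_in/(Q + kV) = 1.5708 mg/L; C(t) = C_ss + (C₀ − C_ss) e^(−a t).
C(27.9) = 1.5708 + (-1.5708)·e^(−0.096701·27.9) = 1.5708 + (-1.5708)·0.067343 = 1.4650 mg/L.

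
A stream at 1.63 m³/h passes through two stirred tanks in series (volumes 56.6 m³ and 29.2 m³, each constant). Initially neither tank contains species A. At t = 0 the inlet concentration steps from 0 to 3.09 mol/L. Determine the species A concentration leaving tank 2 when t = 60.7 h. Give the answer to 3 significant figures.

2.09 mol/L

Species balance on tank i: dCᵢ/dt = (Cᵢ₋₁ − Cᵢ)/τᵢ with τᵢ = Vᵢ/Q.
τ₁ = 56.6/1.63 = 34.724 h; τ₂ = 29.2/1.63 = 17.914 h.
Solving the cascade with C₁(0)=C₂(0)=0 gives C₂(t) = C_in[1 − (τ₁ e^(−t/τ₁) − τ₂ e^(−t/τ₂))/(τ₁ − τ₂)].
At t = 60.7: e^(−t/τ₁) = 0.17411, e^(−t/τ₂) = 0.033763.
C₂ = 3.09·[1 − (34.724·0.17411 − 17.914·0.033763)/(16.810)] = 3.09·0.67633 = 2.0898 mol/L.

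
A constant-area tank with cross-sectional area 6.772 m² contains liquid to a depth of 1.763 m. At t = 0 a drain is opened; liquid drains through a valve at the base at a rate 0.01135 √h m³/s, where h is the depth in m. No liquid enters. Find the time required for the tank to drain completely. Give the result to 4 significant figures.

1584 s

Mass balance (ρ constant): A dh/dt = −0.01135 √h.
This is separable: 2 d(√h)/dt = −0.01135/A, so √h = √h₀ − (0.01135/(2A)) t.
Set h = 0: 2√h₀ = (0.01135/A) t_empty ⇒ t_empty = 2A√h₀/0.01135.
t_empty = 2·6.772·√1.763/0.01135 = 13.5440·1.32778/0.01135 = 1584.45 s.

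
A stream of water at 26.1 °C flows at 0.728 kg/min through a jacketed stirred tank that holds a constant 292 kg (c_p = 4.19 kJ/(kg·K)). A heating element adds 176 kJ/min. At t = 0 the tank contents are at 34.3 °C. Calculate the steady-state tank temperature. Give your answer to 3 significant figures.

M c_p dT/dt = ṁ c_p (T_in − T) + Q̇.
At steady state dT/dt = 0 ⇒ T_ss = T_in + Q̇/(ṁ c_p) = 26.1 + 176/(0.728·4.19) = 83.799 °C.

83.8 °C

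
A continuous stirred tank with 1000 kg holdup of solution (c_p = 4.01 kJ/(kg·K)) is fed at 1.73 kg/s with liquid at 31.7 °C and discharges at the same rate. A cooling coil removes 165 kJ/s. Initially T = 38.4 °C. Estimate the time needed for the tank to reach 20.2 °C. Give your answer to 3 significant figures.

Heat balance on the well-mixed liquid: M c_p dT/dt = ṁ c_p (T_in − T) − 165.
τ = M/ṁ = 578.03 s; T_ss = T_in − Q̇/(ṁ c_p) = 7.9155 °C.
T(t) = T_ss + (T₀ − T_ss) e^(−t/τ). Set T = 20.2:
e^(−t/τ) = (20.2 − 7.9155)/(38.4 − 7.9155) = 0.40297
t = −578.03 · ln(0.40297) = 525.37 s.

525 s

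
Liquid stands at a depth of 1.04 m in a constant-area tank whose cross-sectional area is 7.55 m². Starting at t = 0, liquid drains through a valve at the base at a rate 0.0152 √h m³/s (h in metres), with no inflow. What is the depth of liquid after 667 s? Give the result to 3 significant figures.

Volume balance on the tank: A dh/dt = −0.0152 √h.
∫ h^(−1/2) dh = −(0.0152/A) ∫ dt, giving 2√h = 2√h₀ − (0.0152/A) t.
√h = √1.04 − 0.0152·667/(2·7.55) = 1.0198 − 0.67142 = 0.34839.
h = 0.34839² = 0.12137 m.

0.121 m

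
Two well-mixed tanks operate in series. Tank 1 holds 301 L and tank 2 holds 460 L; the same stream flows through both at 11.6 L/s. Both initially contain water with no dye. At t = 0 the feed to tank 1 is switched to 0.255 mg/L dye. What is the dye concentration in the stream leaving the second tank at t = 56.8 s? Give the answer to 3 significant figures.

0.133 mg/L

Time constants: τᵢ = Vᵢ/Q for each well-mixed tank.
τ₁ = 301/11.6 = 25.948 s; τ₂ = 460/11.6 = 39.655 s.
Tank 1: C₁ = C_in(1 − e^(−t/τ₁)). Tank 2 (τ₁ ≠ τ₂): C₂ = C_in[1 − (τ₁ e^(−t/τ₁) − τ₂ e^(−t/τ₂))/(τ₁ − τ₂)].
At t = 56.8: e^(−t/τ₁) = 0.11203, e^(−t/τ₂) = 0.23875.
C₂ = 0.255·[1 − (25.948·0.11203 − 39.655·0.23875)/(-13.707)] = 0.255·0.52137 = 0.13295 mg/L.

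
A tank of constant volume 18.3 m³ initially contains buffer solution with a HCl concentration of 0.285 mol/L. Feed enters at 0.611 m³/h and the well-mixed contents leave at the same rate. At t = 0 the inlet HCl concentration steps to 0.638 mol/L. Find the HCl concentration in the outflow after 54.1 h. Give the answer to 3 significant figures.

Accumulation = in − out for the solute gives V dC/dt = Q(C_in − C).
So dC/dt = (C_in − C)/τ with τ = V/Q = 18.3/0.611 = 29.951 h.
This is linear first-order; C(t) = C_in + (C₀ − C_in) e^(−t/τ).
C(54.1) = 0.638 + (0.285 − 0.638)·e^(−54.1/29.951) = 0.638 + (-0.35300)·0.16426 = 0.58002 mol/L.

0.580 mol/L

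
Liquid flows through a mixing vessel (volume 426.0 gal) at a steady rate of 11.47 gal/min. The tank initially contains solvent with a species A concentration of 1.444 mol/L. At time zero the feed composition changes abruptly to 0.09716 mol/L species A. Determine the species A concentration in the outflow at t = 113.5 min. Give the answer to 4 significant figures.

0.1606 mol/L

Species balance on the tank: V dC/dt = Q(C_in − C).
Time constant τ = V/Q = 426.0/11.47 = 37.1404 min.
Integrating: C(t) = C_in + (C₀ − C_in) e^(−t/τ).
C(113.5) = 0.09716 + (1.444 − 0.09716)·e^(−113.5/37.1404) = 0.09716 + (1.34684)·0.0470768 = 0.160565 mol/L.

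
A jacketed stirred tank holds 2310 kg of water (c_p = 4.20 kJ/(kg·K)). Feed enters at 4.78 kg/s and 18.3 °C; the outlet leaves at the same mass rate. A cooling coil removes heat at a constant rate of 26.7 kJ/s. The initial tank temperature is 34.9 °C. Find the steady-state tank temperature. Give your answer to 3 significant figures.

17.0 °C

M c_p dT/dt = ṁ c_p (T_in − T) − Q̇.
At steady state dT/dt = 0 ⇒ T_ss = T_in − Q̇/(ṁ c_p) = 18.3 − 26.7/(4.78·4.20) = 16.970 °C.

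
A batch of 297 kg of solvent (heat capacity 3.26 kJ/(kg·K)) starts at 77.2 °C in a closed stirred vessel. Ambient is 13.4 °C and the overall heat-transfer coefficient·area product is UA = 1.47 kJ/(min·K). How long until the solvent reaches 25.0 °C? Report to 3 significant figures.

1120 min

Heat balance on the well-mixed liquid: M c_p dT/dt = −UA(T − T_amb).
τ = M c_p/UA = 658.65 min; T_ss = T_amb = 13.400 °C.
T(t) = T_ss + (T₀ − T_ss)e^(−t/τ); set T = 25.0:
t = −τ ln[(T − T_ss)/(T₀ − T_ss)] = −658.65 · ln(0.18182) = 1122.8 min.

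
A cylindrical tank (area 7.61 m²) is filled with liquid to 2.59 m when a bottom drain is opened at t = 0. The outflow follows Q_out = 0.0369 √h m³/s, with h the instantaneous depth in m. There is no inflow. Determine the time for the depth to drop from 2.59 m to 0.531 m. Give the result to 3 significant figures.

Accumulation of liquid (constant cross-section A): A dh/dt = −0.0369 √h.
∫ h^(−1/2) dh = −(0.0369/A) ∫ dt, giving 2√h = 2√h₀ − (0.0369/A) t.
t = 2A(√h₀ − √h)/0.0369 = 2·7.61·(√2.59 − √0.531)/0.0369
  = 15.220 × (1.6093 − 0.72870) / 0.0369 = 363.24 s.

363 s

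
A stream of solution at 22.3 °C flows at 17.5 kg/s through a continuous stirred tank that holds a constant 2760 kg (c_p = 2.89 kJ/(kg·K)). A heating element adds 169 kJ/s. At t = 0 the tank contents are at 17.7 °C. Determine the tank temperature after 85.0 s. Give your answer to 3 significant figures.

21.0 °C

First-law balance (no shaft work): M c_p dT/dt = ṁ c_p (T_in − T) + 169.
τ = M/ṁ = 157.71 s; T_ss = T_in + Q̇/(ṁ c_p) = 22.3 + 169/(17.5·2.89) = 25.642 °C.
T approaches T_ss exponentially: T(t) = T_ss + (T₀ − T_ss) e^(−t/τ).
T(85.0) = 25.642 + (-7.9416)·e^(−85.0/157.71) = 25.642 + (-7.9416)·0.58336 = 21.009 °C.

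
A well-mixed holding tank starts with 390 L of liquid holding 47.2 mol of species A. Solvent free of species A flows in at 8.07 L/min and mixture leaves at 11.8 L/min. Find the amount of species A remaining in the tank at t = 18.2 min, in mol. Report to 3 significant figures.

Total volume: dV/dt = Q_in − Q_out = -3.7300 L/min, so V(t) = 390 − 3.7300 t and V(18.2) = 322.11 L.
No species A enters, so dm/dt = −Q_out · (m/V).
Separate: dm/m = −Q_out dt/V(t) ⇒ ln(m/m₀) = −(Q_out/(Q_in−Q_out)) ln(V/V₀).
m = m₀ (V₀/V)^(Q_out/(Q_in−Q_out)) = 47.2 × (390/322.11)^(-3.1635) = 25.775 mol.

25.8 mol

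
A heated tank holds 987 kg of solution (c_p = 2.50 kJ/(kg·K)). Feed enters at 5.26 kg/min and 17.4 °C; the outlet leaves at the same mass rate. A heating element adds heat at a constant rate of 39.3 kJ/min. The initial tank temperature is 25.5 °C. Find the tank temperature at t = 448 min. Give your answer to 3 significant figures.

20.9 °C

Heat balance on the well-mixed liquid: M c_p dT/dt = ṁ c_p (T_in − T) + 39.3.
Rearrange: dT/dt = (T_ss − T)/τ with τ = M/ṁ = 187.64 min and T_ss = T_in + Q̇/(ṁ c_p) = 20.389 °C.
This is linear first-order; T(t) = T_ss + (T₀ − T_ss) e^(−t/τ).
T(448) = 20.389 + (5.1114)·e^(−448/187.64) = 20.389 + (5.1114)·0.091857 = 20.858 °C.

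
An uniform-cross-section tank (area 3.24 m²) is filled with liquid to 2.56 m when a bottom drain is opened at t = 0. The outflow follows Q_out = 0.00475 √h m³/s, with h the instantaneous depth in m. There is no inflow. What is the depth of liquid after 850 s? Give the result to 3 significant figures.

Mass balance (ρ constant): A dh/dt = −0.00475 √h.
This is separable: 2 d(√h)/dt = −0.00475/A, so √h = √h₀ − (0.00475/(2A)) t.
√h = √2.56 − 0.00475·850/(2·3.24) = 1.6000 − 0.62307 = 0.97693.
h = 0.97693² = 0.95439 m.

0.954 m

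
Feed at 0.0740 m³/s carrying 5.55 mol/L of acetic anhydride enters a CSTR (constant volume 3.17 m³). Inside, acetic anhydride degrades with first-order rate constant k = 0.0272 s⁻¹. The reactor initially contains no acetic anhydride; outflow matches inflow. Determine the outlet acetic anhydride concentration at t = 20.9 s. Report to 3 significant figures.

V dC/dt = Q(C_in − C) − k V C.
This is linear with rate a = Q/V + k = 0.050544 s⁻¹.
C_ss = Q C_in/(Q + kV) = 2.5633 mol/L; C(t) = C_ss + (C₀ − C_ss) e^(−a t).
C(20.9) = 2.5633 + (-2.5633)·e^(−0.050544·20.9) = 2.5633 + (-2.5633)·0.34772 = 1.6720 mol/L.

1.67 mol/L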